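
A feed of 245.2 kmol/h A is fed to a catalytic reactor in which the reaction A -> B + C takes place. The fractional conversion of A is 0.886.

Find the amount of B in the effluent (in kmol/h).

A reacted = 0.886 × 245.2 = 217.2 kmol/h; ν_A = −1, so ξ = 217.2/1 = 217.2 kmol/h.
Outlet amounts (n = n₀ + ν ξ):
  A: 245.2 − 1(217.2) = 27.95
  B: 0 + 1(217.2) = 217.2
  C: 0 + 1(217.2) = 217.2

217 kmol/h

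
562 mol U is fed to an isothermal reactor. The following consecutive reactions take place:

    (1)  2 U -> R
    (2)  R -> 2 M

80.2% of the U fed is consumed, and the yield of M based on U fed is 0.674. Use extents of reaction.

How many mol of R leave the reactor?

36 mol

Conversion of U: U consumed = 2ξ₁ = 0.802 × 562 → ξ₁ = 225.4 mol.
Yield of M: 2ξ₂ / 562 = 0.674 → ξ₂ = 189.4 mol.
Outlet amounts (n = n₀ + Σ ν·ξ):
  U: 562 − 2(225.4) = 111.3
  R: 0 + 1(225.4) − 1(189.4) = 35.97
  M: 0 + 2(189.4) = 378.8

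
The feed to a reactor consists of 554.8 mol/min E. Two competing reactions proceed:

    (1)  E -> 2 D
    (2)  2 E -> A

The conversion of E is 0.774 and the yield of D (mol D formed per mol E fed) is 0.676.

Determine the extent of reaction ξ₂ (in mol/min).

Yield of D: 2ξ₁ / 554.8 = 0.676 → ξ₁ = 187.5 mol/min.
Conversion of E: 1ξ₁ + 2ξ₂ = 0.774 × 554.8 = 429.4 → ξ₂ = 120.9 mol/min.
Outlet amounts (n = n₀ + Σ ν·ξ):
  E: 554.8 − 1(187.5) − 2(120.9) = 125.4
  D: 0 + 2(187.5) = 375
  A: 0 + 1(120.9) = 120.9

ξ₂ = 121 mol/min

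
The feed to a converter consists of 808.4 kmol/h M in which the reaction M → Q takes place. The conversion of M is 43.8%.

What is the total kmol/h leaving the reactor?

M reacted = 0.438 × 808.4 = 354.1 kmol/h; ν_M = −1, so ξ = 354.1/1 = 354.1 kmol/h.
Outlet amounts (n = n₀ + ν ξ):
  M: 808.4 − 1(354.1) = 454.3
  Q: 0 + 1(354.1) = 354.1
Total out = 454.3 + 354.1 = 808.4 kmol/h.

808 kmol/h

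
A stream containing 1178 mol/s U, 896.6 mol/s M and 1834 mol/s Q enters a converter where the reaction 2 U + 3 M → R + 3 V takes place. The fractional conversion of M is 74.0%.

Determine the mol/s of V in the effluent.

663 mol/s

M reacted = 0.74 × 896.6 = 663.5 mol/s; ν_M = −3, so ξ = 663.5/3 = 221.2 mol/s.
Outlet amounts (n = n₀ + ν ξ):
  U: 1178 − 2(221.2) = 735.7
  M: 896.6 − 3(221.2) = 233.1
  R: 0 + 1(221.2) = 221.2
  V: 0 + 3(221.2) = 663.5
  Q: 1834 (inert)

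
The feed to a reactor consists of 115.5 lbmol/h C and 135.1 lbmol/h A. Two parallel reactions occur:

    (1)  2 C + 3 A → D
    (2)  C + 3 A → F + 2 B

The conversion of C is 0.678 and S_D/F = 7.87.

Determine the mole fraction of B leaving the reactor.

0.0948

Conversion of C: C consumed = 0.678 × 115.5 = 78.31 lbmol/h = 2ξ₁ + 1ξ₂.
Selectivity: 1ξ₁ / (1ξ₂) = 7.87 → ξ₁ = 7.87 ξ₂.
Substitute: (2·7.87 + 1) ξ₂ = 78.31 → ξ₂ = 4.678 lbmol/h, ξ₁ = 36.82 lbmol/h.
Outlet amounts (n = n₀ + Σ ν·ξ):
  C: 115.5 − 2(36.82) − 1(4.678) = 37.19
  A: 135.1 − 3(36.82) − 3(4.678) = 10.62
  D: 0 + 1(36.82) = 36.82
  F: 0 + 1(4.678) = 4.678
  B: 0 + 2(4.678) = 9.356
Total out = 98.66 lbmol/h; y_B = 9.356 / 98.66 = 0.09483.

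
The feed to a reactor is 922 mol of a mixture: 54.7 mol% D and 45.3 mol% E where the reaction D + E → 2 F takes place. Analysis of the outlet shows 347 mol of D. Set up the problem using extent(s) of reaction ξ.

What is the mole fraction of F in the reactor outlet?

For D: n = n₀ − 1ξ → 347 = 504.3 − 1ξ, giving ξ = 157.3 mol.
Outlet amounts (n = n₀ + ν ξ):
  D: 504.3 − 1(157.3) = 347
  E: 417.7 − 1(157.3) = 260.3
  F: 0 + 2(157.3) = 314.7
Total out = 922 mol; y_F = 314.7 / 922 = 0.3413.

0.341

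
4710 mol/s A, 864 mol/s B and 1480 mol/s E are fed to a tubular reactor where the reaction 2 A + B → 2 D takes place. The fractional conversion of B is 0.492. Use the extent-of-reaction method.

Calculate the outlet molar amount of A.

B reacted = 0.492 × 864 = 425.1 mol/s; ν_B = −1, so ξ = 425.1/1 = 425.1 mol/s.
Outlet amounts (n = n₀ + ν ξ):
  A: 4710 − 2(425.1) = 3860
  B: 864 − 1(425.1) = 438.9
  D: 0 + 2(425.1) = 850.2
  E: 1480 (inert)

3860 mol/s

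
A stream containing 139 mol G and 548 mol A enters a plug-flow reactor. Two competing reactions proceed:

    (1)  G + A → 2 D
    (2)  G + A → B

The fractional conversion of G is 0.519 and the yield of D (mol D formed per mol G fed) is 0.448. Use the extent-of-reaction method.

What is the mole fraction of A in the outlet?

Yield of D: 2ξ₁ / 139 = 0.448 → ξ₁ = 31.14 mol.
Conversion of G: 1ξ₁ + 1ξ₂ = 0.519 × 139 = 72.14 → ξ₂ = 41.01 mol.
Outlet amounts (n = n₀ + Σ ν·ξ):
  G: 139 − 1(31.14) − 1(41.01) = 66.86
  A: 548 − 1(31.14) − 1(41.01) = 475.9
  D: 0 + 2(31.14) = 62.27
  B: 0 + 1(41.01) = 41.01
Total out = 646 mol; y_A = 475.9 / 646 = 0.7366.

0.737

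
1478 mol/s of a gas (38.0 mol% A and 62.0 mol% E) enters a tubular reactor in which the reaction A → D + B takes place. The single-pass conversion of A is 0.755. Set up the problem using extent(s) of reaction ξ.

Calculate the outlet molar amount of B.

424 mol/s

A reacted = 0.755 × 561.6 = 424 mol/s; ν_A = −1, so ξ = 424/1 = 424 mol/s.
Outlet amounts (n = n₀ + ν ξ):
  A: 561.6 − 1(424) = 137.6
  D: 0 + 1(424) = 424
  B: 0 + 1(424) = 424
  E: 916.4 (inert)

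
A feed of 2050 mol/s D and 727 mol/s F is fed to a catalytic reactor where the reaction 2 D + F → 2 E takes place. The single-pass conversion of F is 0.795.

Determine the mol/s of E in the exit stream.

F reacted = 0.795 × 727 = 578 mol/s; ν_F = −1, so ξ = 578/1 = 578 mol/s.
Outlet amounts (n = n₀ + ν ξ):
  D: 2050 − 2(578) = 894.1
  F: 727 − 1(578) = 149
  E: 0 + 2(578) = 1156

1160 mol/s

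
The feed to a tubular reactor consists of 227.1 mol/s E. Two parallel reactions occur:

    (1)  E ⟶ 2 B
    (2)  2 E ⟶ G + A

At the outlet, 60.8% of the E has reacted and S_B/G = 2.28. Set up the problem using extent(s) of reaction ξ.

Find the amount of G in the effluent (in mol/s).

Conversion of E: E consumed = 0.608 × 227.1 = 138.1 mol/s = 1ξ₁ + 2ξ₂.
Selectivity: 2ξ₁ / (1ξ₂) = 2.28 → ξ₁ = 1.14 ξ₂.
Substitute: (1·1.14 + 2) ξ₂ = 138.1 → ξ₂ = 43.97 mol/s, ξ₁ = 50.13 mol/s.
Outlet amounts (n = n₀ + Σ ν·ξ):
  E: 227.1 − 1(50.13) − 2(43.97) = 89.02
  B: 0 + 2(50.13) = 100.3
  G: 0 + 1(43.97) = 43.97
  A: 0 + 1(43.97) = 43.97

44 mol/s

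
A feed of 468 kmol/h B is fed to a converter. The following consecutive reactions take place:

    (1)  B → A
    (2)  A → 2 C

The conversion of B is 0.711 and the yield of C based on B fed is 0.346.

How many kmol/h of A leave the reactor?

252 kmol/h

Conversion of B: B consumed = 1ξ₁ = 0.711 × 468 → ξ₁ = 332.7 kmol/h.
Yield of C: 2ξ₂ / 468 = 0.346 → ξ₂ = 80.96 kmol/h.
Outlet amounts (n = n₀ + Σ ν·ξ):
  B: 468 − 1(332.7) = 135.3
  A: 0 + 1(332.7) − 1(80.96) = 251.8
  C: 0 + 2(80.96) = 161.9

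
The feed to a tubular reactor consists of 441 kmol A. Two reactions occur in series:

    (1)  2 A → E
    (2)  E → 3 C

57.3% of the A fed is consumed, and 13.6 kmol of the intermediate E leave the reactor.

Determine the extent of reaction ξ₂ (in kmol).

ξ₂ = 113 kmol

Conversion of A: A consumed = 2ξ₁ = 0.573 × 441 → ξ₁ = 126.3 kmol.
E balance: n_E = 0 + 1ξ₁ − 1ξ₂ = 13.6 → ξ₂ = (1·126.3 − 13.6)/1 = 112.7 kmol.
Outlet amounts (n = n₀ + Σ ν·ξ):
  A: 441 − 2(126.3) = 188.3
  E: 0 + 1(126.3) − 1(112.7) = 13.6
  C: 0 + 3(112.7) = 338.2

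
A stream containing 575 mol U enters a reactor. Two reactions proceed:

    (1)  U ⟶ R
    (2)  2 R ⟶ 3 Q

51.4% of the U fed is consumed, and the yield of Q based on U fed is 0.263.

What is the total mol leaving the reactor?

625 mol

Conversion of U: U consumed = 1ξ₁ = 0.514 × 575 → ξ₁ = 295.6 mol.
Yield of Q: 3ξ₂ / 575 = 0.263 → ξ₂ = 50.41 mol.
Outlet amounts (n = n₀ + Σ ν·ξ):
  U: 575 − 1(295.6) = 279.4
  R: 0 + 1(295.6) − 2(50.41) = 194.7
  Q: 0 + 3(50.41) = 151.2
Total out = 279.4 + 194.7 + 151.2 = 625.4 mol.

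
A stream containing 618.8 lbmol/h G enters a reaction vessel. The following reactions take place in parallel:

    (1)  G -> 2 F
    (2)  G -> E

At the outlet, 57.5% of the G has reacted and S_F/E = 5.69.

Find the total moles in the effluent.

Conversion of G: G consumed = 0.575 × 618.8 = 355.8 lbmol/h = 1ξ₁ + 1ξ₂.
Selectivity: 2ξ₁ / (1ξ₂) = 5.69 → ξ₁ = 2.845 ξ₂.
Substitute: (1·2.845 + 1) ξ₂ = 355.8 → ξ₂ = 92.54 lbmol/h, ξ₁ = 263.3 lbmol/h.
Outlet amounts (n = n₀ + Σ ν·ξ):
  G: 618.8 − 1(263.3) − 1(92.54) = 263
  F: 0 + 2(263.3) = 526.5
  E: 0 + 1(92.54) = 92.54
Total out = 263 + 526.5 + 92.54 = 882.1 lbmol/h.

882 lbmol/h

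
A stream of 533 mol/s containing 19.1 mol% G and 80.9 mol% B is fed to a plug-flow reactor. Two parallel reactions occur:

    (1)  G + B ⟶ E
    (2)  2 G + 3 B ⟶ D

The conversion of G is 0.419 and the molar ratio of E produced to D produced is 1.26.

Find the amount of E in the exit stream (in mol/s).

Conversion of G: G consumed = 0.419 × 101.8 = 42.66 mol/s = 1ξ₁ + 2ξ₂.
Selectivity: 1ξ₁ / (1ξ₂) = 1.26 → ξ₁ = 1.26 ξ₂.
Substitute: (1·1.26 + 2) ξ₂ = 42.66 → ξ₂ = 13.08 mol/s, ξ₁ = 16.49 mol/s.
Outlet amounts (n = n₀ + Σ ν·ξ):
  G: 101.8 − 1(16.49) − 2(13.08) = 59.15
  B: 431.2 − 1(16.49) − 3(13.08) = 375.5
  E: 0 + 1(16.49) = 16.49
  D: 0 + 1(13.08) = 13.08

16.5 mol/s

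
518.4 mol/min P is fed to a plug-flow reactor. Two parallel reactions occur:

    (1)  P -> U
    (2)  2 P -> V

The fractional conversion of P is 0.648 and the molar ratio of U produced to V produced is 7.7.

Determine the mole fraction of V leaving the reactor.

0.0716

Conversion of P: P consumed = 0.648 × 518.4 = 335.9 mol/min = 1ξ₁ + 2ξ₂.
Selectivity: 1ξ₁ / (1ξ₂) = 7.7 → ξ₁ = 7.7 ξ₂.
Substitute: (1·7.7 + 2) ξ₂ = 335.9 → ξ₂ = 34.63 mol/min, ξ₁ = 266.7 mol/min.
Outlet amounts (n = n₀ + Σ ν·ξ):
  P: 518.4 − 1(266.7) − 2(34.63) = 182.5
  U: 0 + 1(266.7) = 266.7
  V: 0 + 1(34.63) = 34.63
Total out = 483.8 mol/min; y_V = 34.63 / 483.8 = 0.07159.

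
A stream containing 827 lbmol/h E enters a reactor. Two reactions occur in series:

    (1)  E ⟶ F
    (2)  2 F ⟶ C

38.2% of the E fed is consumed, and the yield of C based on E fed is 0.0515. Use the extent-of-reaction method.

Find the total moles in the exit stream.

784 lbmol/h

Conversion of E: E consumed = 1ξ₁ = 0.382 × 827 → ξ₁ = 315.9 lbmol/h.
Yield of C: 1ξ₂ / 827 = 0.0515 → ξ₂ = 42.59 lbmol/h.
Outlet amounts (n = n₀ + Σ ν·ξ):
  E: 827 − 1(315.9) = 511.1
  F: 0 + 1(315.9) − 2(42.59) = 230.7
  C: 0 + 1(42.59) = 42.59
Total out = 511.1 + 230.7 + 42.59 = 784.4 lbmol/h.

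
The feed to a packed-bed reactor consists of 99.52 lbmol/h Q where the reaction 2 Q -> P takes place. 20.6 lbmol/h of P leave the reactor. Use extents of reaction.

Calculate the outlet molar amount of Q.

58.3 lbmol/h

For P: n = n₀ + 1ξ → 20.6 = 0 + 1ξ, giving ξ = 20.6 lbmol/h.
Outlet amounts (n = n₀ + ν ξ):
  Q: 99.52 − 2(20.6) = 58.32
  P: 0 + 1(20.6) = 20.6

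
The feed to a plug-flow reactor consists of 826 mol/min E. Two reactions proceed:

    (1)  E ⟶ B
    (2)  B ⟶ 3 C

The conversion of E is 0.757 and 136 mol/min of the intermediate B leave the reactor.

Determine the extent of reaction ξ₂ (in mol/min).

Conversion of E: E consumed = 1ξ₁ = 0.757 × 826 → ξ₁ = 625.3 mol/min.
B balance: n_B = 0 + 1ξ₁ − 1ξ₂ = 136 → ξ₂ = (1·625.3 − 136)/1 = 489.3 mol/min.
Outlet amounts (n = n₀ + Σ ν·ξ):
  E: 826 − 1(625.3) = 200.7
  B: 0 + 1(625.3) − 1(489.3) = 136
  C: 0 + 3(489.3) = 1468

ξ₂ = 489 mol/min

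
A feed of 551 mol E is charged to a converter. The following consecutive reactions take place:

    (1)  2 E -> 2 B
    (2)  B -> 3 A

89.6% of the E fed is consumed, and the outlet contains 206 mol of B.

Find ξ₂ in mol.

ξ₂ = 288 mol

Conversion of E: E consumed = 2ξ₁ = 0.896 × 551 → ξ₁ = 246.8 mol.
B balance: n_B = 0 + 2ξ₁ − 1ξ₂ = 206 → ξ₂ = (2·246.8 − 206)/1 = 287.7 mol.
Outlet amounts (n = n₀ + Σ ν·ξ):
  E: 551 − 2(246.8) = 57.3
  B: 0 + 2(246.8) − 1(287.7) = 206
  A: 0 + 3(287.7) = 863.1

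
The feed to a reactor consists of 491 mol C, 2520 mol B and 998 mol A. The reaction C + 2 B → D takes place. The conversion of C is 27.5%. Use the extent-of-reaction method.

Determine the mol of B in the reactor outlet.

2250 mol

C reacted = 0.275 × 491 = 135 mol; ν_C = −1, so ξ = 135/1 = 135 mol.
Outlet amounts (n = n₀ + ν ξ):
  C: 491 − 1(135) = 356
  B: 2520 − 2(135) = 2250
  D: 0 + 1(135) = 135
  A: 998 (inert)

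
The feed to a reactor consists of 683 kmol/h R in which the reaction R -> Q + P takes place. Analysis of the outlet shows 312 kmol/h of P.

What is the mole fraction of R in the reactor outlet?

For P: n = n₀ + 1ξ → 312 = 0 + 1ξ, giving ξ = 312 kmol/h.
Outlet amounts (n = n₀ + ν ξ):
  R: 683 − 1(312) = 371
  Q: 0 + 1(312) = 312
  P: 0 + 1(312) = 312
Total out = 995 kmol/h; y_R = 371 / 995 = 0.3729.

0.373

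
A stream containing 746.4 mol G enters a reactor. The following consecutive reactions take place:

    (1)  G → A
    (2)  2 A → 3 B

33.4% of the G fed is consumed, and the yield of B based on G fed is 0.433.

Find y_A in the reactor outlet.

0.0396

Conversion of G: G consumed = 1ξ₁ = 0.334 × 746.4 → ξ₁ = 249.3 mol.
Yield of B: 3ξ₂ / 746.4 = 0.433 → ξ₂ = 107.7 mol.
Outlet amounts (n = n₀ + Σ ν·ξ):
  G: 746.4 − 1(249.3) = 497.1
  A: 0 + 1(249.3) − 2(107.7) = 33.84
  B: 0 + 3(107.7) = 323.2
Total out = 854.1 mol; y_A = 33.84 / 854.1 = 0.03962.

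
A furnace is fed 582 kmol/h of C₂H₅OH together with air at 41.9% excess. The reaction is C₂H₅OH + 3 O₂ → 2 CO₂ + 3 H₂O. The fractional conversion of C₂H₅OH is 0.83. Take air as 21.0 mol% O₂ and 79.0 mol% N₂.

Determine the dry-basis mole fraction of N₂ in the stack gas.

0.817

Stoichiometric O₂ = 3 × 582 = 1746 kmol/h; O₂ fed = 1746 × 1.419 = 2478 kmol/h.
N₂ fed = 2478 × 79/21 = 9320 kmol/h.
Fuel reacted = 0.83 × 582 → ξ = 483.1 kmol/h.
Outlet (n = n₀ + ν ξ):
  C₂H₅OH: 582 − 1(483.1) = 98.94
  O₂: 2478 − 3(483.1) = 1028
  N₂: 9320 (inert)
  CO₂: 0 + 2(483.1) = 966.1
  H₂O: 0 + 3(483.1) = 1449
Dry total = 11410 kmol/h; y_N₂ (dry) = 9320 / 11410 = 0.8166.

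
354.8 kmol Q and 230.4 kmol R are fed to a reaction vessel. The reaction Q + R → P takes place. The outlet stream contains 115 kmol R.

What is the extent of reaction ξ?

ξ = 115 kmol

For R: n = n₀ − 1ξ → 115 = 230.4 − 1ξ, giving ξ = 115.4 kmol.
Outlet amounts (n = n₀ + ν ξ):
  Q: 354.8 − 1(115.4) = 239.4
  R: 230.4 − 1(115.4) = 115
  P: 0 + 1(115.4) = 115.4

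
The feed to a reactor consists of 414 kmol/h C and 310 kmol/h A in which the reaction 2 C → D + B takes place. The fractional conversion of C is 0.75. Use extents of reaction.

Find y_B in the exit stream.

0.214

C reacted = 0.75 × 414 = 310.5 kmol/h; ν_C = −2, so ξ = 310.5/2 = 155.2 kmol/h.
Outlet amounts (n = n₀ + ν ξ):
  C: 414 − 2(155.2) = 103.5
  D: 0 + 1(155.2) = 155.2
  B: 0 + 1(155.2) = 155.2
  A: 310 (inert)
Total out = 724 kmol/h; y_B = 155.2 / 724 = 0.2144.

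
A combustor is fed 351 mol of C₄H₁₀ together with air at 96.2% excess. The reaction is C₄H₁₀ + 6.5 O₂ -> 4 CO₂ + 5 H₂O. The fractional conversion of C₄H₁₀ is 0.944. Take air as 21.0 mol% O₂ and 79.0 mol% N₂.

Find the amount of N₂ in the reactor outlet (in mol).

16800 mol

Stoichiometric O₂ = 6.5 × 351 = 2282 mol; O₂ fed = 2282 × 1.962 = 4476 mol.
N₂ fed = 4476 × 79/21 = 16840 mol.
Fuel reacted = 0.944 × 351 → ξ = 331.3 mol.
Outlet (n = n₀ + ν ξ):
  C₄H₁₀: 351 − 1(331.3) = 19.66
  O₂: 4476 − 6.5(331.3) = 2323
  N₂: 16840 (inert)
  CO₂: 0 + 4(331.3) = 1325
  H₂O: 0 + 5(331.3) = 1657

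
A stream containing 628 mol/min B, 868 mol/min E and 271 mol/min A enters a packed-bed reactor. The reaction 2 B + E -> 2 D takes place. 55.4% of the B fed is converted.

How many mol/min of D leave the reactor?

B reacted = 0.554 × 628 = 347.9 mol/min; ν_B = −2, so ξ = 347.9/2 = 174 mol/min.
Outlet amounts (n = n₀ + ν ξ):
  B: 628 − 2(174) = 280.1
  E: 868 − 1(174) = 694
  D: 0 + 2(174) = 347.9
  A: 271 (inert)

348 mol/min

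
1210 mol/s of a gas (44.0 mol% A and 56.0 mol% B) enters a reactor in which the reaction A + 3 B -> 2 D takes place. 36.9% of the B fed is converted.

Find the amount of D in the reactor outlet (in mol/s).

167 mol/s

B reacted = 0.369 × 677.6 = 250 mol/s; ν_B = −3, so ξ = 250/3 = 83.34 mol/s.
Outlet amounts (n = n₀ + ν ξ):
  A: 532.4 − 1(83.34) = 449.1
  B: 677.6 − 3(83.34) = 427.6
  D: 0 + 2(83.34) = 166.7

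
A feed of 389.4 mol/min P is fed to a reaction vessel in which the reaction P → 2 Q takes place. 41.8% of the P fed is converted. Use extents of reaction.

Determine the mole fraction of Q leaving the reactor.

P reacted = 0.418 × 389.4 = 162.8 mol/min; ν_P = −1, so ξ = 162.8/1 = 162.8 mol/min.
Outlet amounts (n = n₀ + ν ξ):
  P: 389.4 − 1(162.8) = 226.6
  Q: 0 + 2(162.8) = 325.5
Total out = 552.2 mol/min; y_Q = 325.5 / 552.2 = 0.5896.

0.59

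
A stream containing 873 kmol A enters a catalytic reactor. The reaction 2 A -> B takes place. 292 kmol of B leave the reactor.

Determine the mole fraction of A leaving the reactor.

For B: n = n₀ + 1ξ → 292 = 0 + 1ξ, giving ξ = 292 kmol.
Outlet amounts (n = n₀ + ν ξ):
  A: 873 − 2(292) = 289
  B: 0 + 1(292) = 292
Total out = 581 kmol; y_A = 289 / 581 = 0.4974.

0.497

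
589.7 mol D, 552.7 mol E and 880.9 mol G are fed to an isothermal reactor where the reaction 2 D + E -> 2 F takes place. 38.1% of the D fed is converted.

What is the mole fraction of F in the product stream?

D reacted = 0.381 × 589.7 = 224.7 mol; ν_D = −2, so ξ = 224.7/2 = 112.3 mol.
Outlet amounts (n = n₀ + ν ξ):
  D: 589.7 − 2(112.3) = 365
  E: 552.7 − 1(112.3) = 440.4
  F: 0 + 2(112.3) = 224.7
  G: 880.9 (inert)
Total out = 1911 mol; y_F = 224.7 / 1911 = 0.1176.

0.118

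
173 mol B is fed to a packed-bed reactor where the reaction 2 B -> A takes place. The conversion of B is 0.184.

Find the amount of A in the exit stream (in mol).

15.9 mol

B reacted = 0.184 × 173 = 31.83 mol; ν_B = −2, so ξ = 31.83/2 = 15.92 mol.
Outlet amounts (n = n₀ + ν ξ):
  B: 173 − 2(15.92) = 141.2
  A: 0 + 1(15.92) = 15.92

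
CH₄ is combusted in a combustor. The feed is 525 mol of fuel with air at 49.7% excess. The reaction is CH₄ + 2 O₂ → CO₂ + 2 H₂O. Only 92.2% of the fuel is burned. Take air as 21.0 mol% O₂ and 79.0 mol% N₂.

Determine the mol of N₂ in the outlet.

Stoichiometric O₂ = 2 × 525 = 1050 mol; O₂ fed = 1050 × 1.497 = 1572 mol.
N₂ fed = 1572 × 79/21 = 5913 mol.
Fuel reacted = 0.922 × 525 → ξ = 484.1 mol.
Outlet (n = n₀ + ν ξ):
  CH₄: 525 − 1(484.1) = 40.95
  O₂: 1572 − 2(484.1) = 603.8
  N₂: 5913 (inert)
  CO₂: 0 + 1(484.1) = 484.1
  H₂O: 0 + 2(484.1) = 968.1

5910 mol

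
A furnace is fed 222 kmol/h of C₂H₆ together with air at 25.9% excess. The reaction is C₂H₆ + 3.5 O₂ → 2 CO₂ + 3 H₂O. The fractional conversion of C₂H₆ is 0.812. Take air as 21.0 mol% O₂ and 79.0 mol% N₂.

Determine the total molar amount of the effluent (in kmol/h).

Stoichiometric O₂ = 3.5 × 222 = 777 kmol/h; O₂ fed = 777 × 1.259 = 978.2 kmol/h.
N₂ fed = 978.2 × 79/21 = 3680 kmol/h.
Fuel reacted = 0.812 × 222 → ξ = 180.3 kmol/h.
Outlet (n = n₀ + ν ξ):
  C₂H₆: 222 − 1(180.3) = 41.74
  O₂: 978.2 − 3.5(180.3) = 347.3
  N₂: 3680 (inert)
  CO₂: 0 + 2(180.3) = 360.5
  H₂O: 0 + 3(180.3) = 540.8
Total out = 41.74 + 347.3 + 3680 + 360.5 + 540.8 = 4970 kmol/h.

4970 kmol/h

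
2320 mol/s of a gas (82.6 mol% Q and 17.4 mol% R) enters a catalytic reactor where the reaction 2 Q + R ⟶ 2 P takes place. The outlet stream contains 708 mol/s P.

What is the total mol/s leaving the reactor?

1970 mol/s

For P: n = n₀ + 2ξ → 708 = 0 + 2ξ, giving ξ = 354 mol/s.
Outlet amounts (n = n₀ + ν ξ):
  Q: 1916 − 2(354) = 1208
  R: 403.7 − 1(354) = 49.68
  P: 0 + 2(354) = 708
Total out = 1208 + 49.68 + 708 = 1966 mol/s.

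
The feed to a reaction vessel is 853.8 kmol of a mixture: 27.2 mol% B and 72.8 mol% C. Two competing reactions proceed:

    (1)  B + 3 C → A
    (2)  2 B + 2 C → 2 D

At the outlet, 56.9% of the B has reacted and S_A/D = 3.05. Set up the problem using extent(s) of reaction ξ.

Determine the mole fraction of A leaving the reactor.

0.19

Conversion of B: B consumed = 0.569 × 232.2 = 132.1 kmol = 1ξ₁ + 2ξ₂.
Selectivity: 1ξ₁ / (2ξ₂) = 3.05 → ξ₁ = 6.1 ξ₂.
Substitute: (1·6.1 + 2) ξ₂ = 132.1 → ξ₂ = 16.31 kmol, ξ₁ = 99.51 kmol.
Outlet amounts (n = n₀ + Σ ν·ξ):
  B: 232.2 − 1(99.51) − 2(16.31) = 100.1
  C: 621.6 − 3(99.51) − 2(16.31) = 290.4
  A: 0 + 1(99.51) = 99.51
  D: 0 + 2(16.31) = 32.63
Total out = 522.6 kmol; y_A = 99.51 / 522.6 = 0.1904.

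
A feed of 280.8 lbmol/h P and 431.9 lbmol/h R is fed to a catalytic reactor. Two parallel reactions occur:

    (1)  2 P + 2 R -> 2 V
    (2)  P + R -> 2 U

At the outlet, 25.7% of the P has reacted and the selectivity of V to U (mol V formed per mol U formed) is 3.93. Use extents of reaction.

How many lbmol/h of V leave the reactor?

Conversion of P: P consumed = 0.257 × 280.8 = 72.17 lbmol/h = 2ξ₁ + 1ξ₂.
Selectivity: 2ξ₁ / (2ξ₂) = 3.93 → ξ₁ = 3.93 ξ₂.
Substitute: (2·3.93 + 1) ξ₂ = 72.17 → ξ₂ = 8.145 lbmol/h, ξ₁ = 32.01 lbmol/h.
Outlet amounts (n = n₀ + Σ ν·ξ):
  P: 280.8 − 2(32.01) − 1(8.145) = 208.6
  R: 431.9 − 2(32.01) − 1(8.145) = 359.7
  V: 0 + 2(32.01) = 64.02
  U: 0 + 2(8.145) = 16.29

64 lbmol/h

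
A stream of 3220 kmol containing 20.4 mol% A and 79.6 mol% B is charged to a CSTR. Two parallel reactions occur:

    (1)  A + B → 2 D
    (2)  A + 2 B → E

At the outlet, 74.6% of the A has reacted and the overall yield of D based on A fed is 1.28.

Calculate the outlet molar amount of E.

Yield of D: 2ξ₁ / 656.9 = 1.28 → ξ₁ = 420.4 kmol.
Conversion of A: 1ξ₁ + 1ξ₂ = 0.746 × 656.9 = 490 → ξ₂ = 69.63 kmol.
Outlet amounts (n = n₀ + Σ ν·ξ):
  A: 656.9 − 1(420.4) − 1(69.63) = 166.8
  B: 2563 − 1(420.4) − 2(69.63) = 2003
  D: 0 + 2(420.4) = 840.8
  E: 0 + 1(69.63) = 69.63

69.6 kmol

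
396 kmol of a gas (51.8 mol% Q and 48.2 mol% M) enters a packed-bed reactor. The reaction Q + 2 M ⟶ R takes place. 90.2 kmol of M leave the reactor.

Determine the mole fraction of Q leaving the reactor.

0.524

For M: n = n₀ − 2ξ → 90.2 = 190.9 − 2ξ, giving ξ = 50.34 kmol.
Outlet amounts (n = n₀ + ν ξ):
  Q: 205.1 − 1(50.34) = 154.8
  M: 190.9 − 2(50.34) = 90.2
  R: 0 + 1(50.34) = 50.34
Total out = 295.3 kmol; y_Q = 154.8 / 295.3 = 0.5241.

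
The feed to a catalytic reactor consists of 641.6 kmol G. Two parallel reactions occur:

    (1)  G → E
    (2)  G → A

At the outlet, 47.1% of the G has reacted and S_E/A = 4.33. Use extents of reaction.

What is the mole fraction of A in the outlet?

Conversion of G: G consumed = 0.471 × 641.6 = 302.2 kmol = 1ξ₁ + 1ξ₂.
Selectivity: 1ξ₁ / (1ξ₂) = 4.33 → ξ₁ = 4.33 ξ₂.
Substitute: (1·4.33 + 1) ξ₂ = 302.2 → ξ₂ = 56.7 kmol, ξ₁ = 245.5 kmol.
Outlet amounts (n = n₀ + Σ ν·ξ):
  G: 641.6 − 1(245.5) − 1(56.7) = 339.4
  E: 0 + 1(245.5) = 245.5
  A: 0 + 1(56.7) = 56.7
Total out = 641.6 kmol; y_A = 56.7 / 641.6 = 0.08837.

0.0884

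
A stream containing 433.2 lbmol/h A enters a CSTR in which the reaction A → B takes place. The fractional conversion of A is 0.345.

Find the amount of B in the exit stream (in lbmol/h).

A reacted = 0.345 × 433.2 = 149.5 lbmol/h; ν_A = −1, so ξ = 149.5/1 = 149.5 lbmol/h.
Outlet amounts (n = n₀ + ν ξ):
  A: 433.2 − 1(149.5) = 283.7
  B: 0 + 1(149.5) = 149.5

149 lbmol/h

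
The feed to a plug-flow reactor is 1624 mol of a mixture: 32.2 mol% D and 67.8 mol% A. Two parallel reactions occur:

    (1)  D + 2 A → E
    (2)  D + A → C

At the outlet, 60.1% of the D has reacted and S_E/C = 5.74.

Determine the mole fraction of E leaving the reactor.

Conversion of D: D consumed = 0.601 × 522.9 = 314.3 mol = 1ξ₁ + 1ξ₂.
Selectivity: 1ξ₁ / (1ξ₂) = 5.74 → ξ₁ = 5.74 ξ₂.
Substitute: (1·5.74 + 1) ξ₂ = 314.3 → ξ₂ = 46.63 mol, ξ₁ = 267.7 mol.
Outlet amounts (n = n₀ + Σ ν·ξ):
  D: 522.9 − 1(267.7) − 1(46.63) = 208.6
  A: 1101 − 2(267.7) − 1(46.63) = 519.1
  E: 0 + 1(267.7) = 267.7
  C: 0 + 1(46.63) = 46.63
Total out = 1042 mol; y_E = 267.7 / 1042 = 0.2568.

0.257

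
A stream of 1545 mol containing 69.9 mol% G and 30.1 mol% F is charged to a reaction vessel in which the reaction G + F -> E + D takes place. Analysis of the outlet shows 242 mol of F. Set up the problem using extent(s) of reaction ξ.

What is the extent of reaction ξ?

ξ = 223 mol

For F: n = n₀ − 1ξ → 242 = 465 − 1ξ, giving ξ = 223 mol.
Outlet amounts (n = n₀ + ν ξ):
  G: 1080 − 1(223) = 856.9
  F: 465 − 1(223) = 242
  E: 0 + 1(223) = 223
  D: 0 + 1(223) = 223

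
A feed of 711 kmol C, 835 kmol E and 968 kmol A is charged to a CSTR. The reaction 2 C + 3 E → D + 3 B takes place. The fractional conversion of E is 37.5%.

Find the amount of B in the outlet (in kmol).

313 kmol

E reacted = 0.375 × 835 = 313.1 kmol; ν_E = −3, so ξ = 313.1/3 = 104.4 kmol.
Outlet amounts (n = n₀ + ν ξ):
  C: 711 − 2(104.4) = 502.2
  E: 835 − 3(104.4) = 521.9
  D: 0 + 1(104.4) = 104.4
  B: 0 + 3(104.4) = 313.1
  A: 968 (inert)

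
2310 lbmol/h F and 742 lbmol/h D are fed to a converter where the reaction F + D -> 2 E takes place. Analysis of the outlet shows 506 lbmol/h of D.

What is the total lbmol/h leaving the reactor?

For D: n = n₀ − 1ξ → 506 = 742 − 1ξ, giving ξ = 236 lbmol/h.
Outlet amounts (n = n₀ + ν ξ):
  F: 2310 − 1(236) = 2074
  D: 742 − 1(236) = 506
  E: 0 + 2(236) = 472
Total out = 2074 + 506 + 472 = 3052 lbmol/h.

3050 lbmol/h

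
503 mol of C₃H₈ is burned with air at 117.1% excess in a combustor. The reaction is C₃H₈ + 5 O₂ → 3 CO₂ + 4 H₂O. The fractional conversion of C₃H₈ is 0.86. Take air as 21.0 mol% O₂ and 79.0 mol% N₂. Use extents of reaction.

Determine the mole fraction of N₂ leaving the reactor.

Stoichiometric O₂ = 5 × 503 = 2515 mol; O₂ fed = 2515 × 2.171 = 5460 mol.
N₂ fed = 5460 × 79/21 = 20540 mol.
Fuel reacted = 0.86 × 503 → ξ = 432.6 mol.
Outlet (n = n₀ + ν ξ):
  C₃H₈: 503 − 1(432.6) = 70.42
  O₂: 5460 − 5(432.6) = 3297
  N₂: 20540 (inert)
  CO₂: 0 + 3(432.6) = 1298
  H₂O: 0 + 4(432.6) = 1730
Total out = 26940 mol; y_N₂ = 20540 / 26940 = 0.7626.

0.763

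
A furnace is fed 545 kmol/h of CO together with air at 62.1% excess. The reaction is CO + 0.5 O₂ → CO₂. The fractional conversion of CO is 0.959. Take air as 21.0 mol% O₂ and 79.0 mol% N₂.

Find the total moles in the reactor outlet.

2390 kmol/h

Stoichiometric O₂ = 0.5 × 545 = 272.5 kmol/h; O₂ fed = 272.5 × 1.621 = 441.7 kmol/h.
N₂ fed = 441.7 × 79/21 = 1662 kmol/h.
Fuel reacted = 0.959 × 545 → ξ = 522.7 kmol/h.
Outlet (n = n₀ + ν ξ):
  CO: 545 − 1(522.7) = 22.35
  O₂: 441.7 − 0.5(522.7) = 180.4
  N₂: 1662 (inert)
  CO₂: 0 + 1(522.7) = 522.7
Total out = 22.35 + 180.4 + 1662 + 522.7 = 2387 kmol/h.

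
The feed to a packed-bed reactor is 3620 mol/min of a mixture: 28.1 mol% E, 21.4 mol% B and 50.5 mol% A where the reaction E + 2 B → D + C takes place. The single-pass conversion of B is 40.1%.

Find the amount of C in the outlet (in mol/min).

B reacted = 0.401 × 774.7 = 310.6 mol/min; ν_B = −2, so ξ = 310.6/2 = 155.3 mol/min.
Outlet amounts (n = n₀ + ν ξ):
  E: 1017 − 1(155.3) = 861.9
  B: 774.7 − 2(155.3) = 464
  D: 0 + 1(155.3) = 155.3
  C: 0 + 1(155.3) = 155.3
  A: 1828 (inert)

155 mol/min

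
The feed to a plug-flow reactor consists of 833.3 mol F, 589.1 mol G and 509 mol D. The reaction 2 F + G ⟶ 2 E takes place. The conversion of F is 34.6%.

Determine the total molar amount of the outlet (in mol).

F reacted = 0.346 × 833.3 = 288.3 mol; ν_F = −2, so ξ = 288.3/2 = 144.2 mol.
Outlet amounts (n = n₀ + ν ξ):
  F: 833.3 − 2(144.2) = 545
  G: 589.1 − 1(144.2) = 444.9
  E: 0 + 2(144.2) = 288.3
  D: 509 (inert)
Total out = 545 + 444.9 + 288.3 + 509 = 1787 mol.

1790 mol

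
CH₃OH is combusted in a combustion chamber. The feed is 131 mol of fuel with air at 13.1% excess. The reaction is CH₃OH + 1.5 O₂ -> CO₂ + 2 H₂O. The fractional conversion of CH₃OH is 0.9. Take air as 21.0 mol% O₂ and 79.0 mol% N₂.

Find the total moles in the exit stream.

Stoichiometric O₂ = 1.5 × 131 = 196.5 mol; O₂ fed = 196.5 × 1.131 = 222.2 mol.
N₂ fed = 222.2 × 79/21 = 836.1 mol.
Fuel reacted = 0.9 × 131 → ξ = 117.9 mol.
Outlet (n = n₀ + ν ξ):
  CH₃OH: 131 − 1(117.9) = 13.1
  O₂: 222.2 − 1.5(117.9) = 45.39
  N₂: 836.1 (inert)
  CO₂: 0 + 1(117.9) = 117.9
  H₂O: 0 + 2(117.9) = 235.8
Total out = 13.1 + 45.39 + 836.1 + 117.9 + 235.8 = 1248 mol.

1250 mol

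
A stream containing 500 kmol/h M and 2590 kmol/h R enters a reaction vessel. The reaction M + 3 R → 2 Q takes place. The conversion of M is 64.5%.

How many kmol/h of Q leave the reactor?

645 kmol/h

M reacted = 0.645 × 500 = 322.5 kmol/h; ν_M = −1, so ξ = 322.5/1 = 322.5 kmol/h.
Outlet amounts (n = n₀ + ν ξ):
  M: 500 − 1(322.5) = 177.5
  R: 2590 − 3(322.5) = 1622
  Q: 0 + 2(322.5) = 645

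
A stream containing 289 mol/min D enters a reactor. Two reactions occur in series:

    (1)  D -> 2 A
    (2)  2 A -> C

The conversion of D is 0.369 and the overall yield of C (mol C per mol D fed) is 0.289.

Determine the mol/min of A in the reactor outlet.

46.2 mol/min

Conversion of D: D consumed = 1ξ₁ = 0.369 × 289 → ξ₁ = 106.6 mol/min.
Yield of C: 1ξ₂ / 289 = 0.289 → ξ₂ = 83.52 mol/min.
Outlet amounts (n = n₀ + Σ ν·ξ):
  D: 289 − 1(106.6) = 182.4
  A: 0 + 2(106.6) − 2(83.52) = 46.24
  C: 0 + 1(83.52) = 83.52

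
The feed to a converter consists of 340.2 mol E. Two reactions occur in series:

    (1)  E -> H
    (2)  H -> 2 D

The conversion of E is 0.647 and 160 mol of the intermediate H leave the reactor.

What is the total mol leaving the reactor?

400 mol

Conversion of E: E consumed = 1ξ₁ = 0.647 × 340.2 → ξ₁ = 220.1 mol.
H balance: n_H = 0 + 1ξ₁ − 1ξ₂ = 160 → ξ₂ = (1·220.1 − 160)/1 = 60.11 mol.
Outlet amounts (n = n₀ + Σ ν·ξ):
  E: 340.2 − 1(220.1) = 120.1
  H: 0 + 1(220.1) − 1(60.11) = 160
  D: 0 + 2(60.11) = 120.2
Total out = 120.1 + 160 + 120.2 = 400.3 mol.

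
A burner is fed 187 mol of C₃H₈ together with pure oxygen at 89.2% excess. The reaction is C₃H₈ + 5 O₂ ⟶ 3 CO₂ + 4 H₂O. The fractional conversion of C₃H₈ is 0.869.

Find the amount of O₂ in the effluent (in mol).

957 mol

Stoichiometric O₂ = 5 × 187 = 935 mol; O₂ fed = 935 × 1.892 = 1769 mol.
Fuel reacted = 0.869 × 187 → ξ = 162.5 mol.
Outlet (n = n₀ + ν ξ):
  C₃H₈: 187 − 1(162.5) = 24.5
  O₂: 1769 − 5(162.5) = 956.5
  CO₂: 0 + 3(162.5) = 487.5
  H₂O: 0 + 4(162.5) = 650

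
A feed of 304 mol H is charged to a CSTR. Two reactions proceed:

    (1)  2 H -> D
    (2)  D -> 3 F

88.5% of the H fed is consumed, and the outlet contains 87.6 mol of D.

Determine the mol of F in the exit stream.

141 mol

Conversion of H: H consumed = 2ξ₁ = 0.885 × 304 → ξ₁ = 134.5 mol.
D balance: n_D = 0 + 1ξ₁ − 1ξ₂ = 87.6 → ξ₂ = (1·134.5 − 87.6)/1 = 46.92 mol.
Outlet amounts (n = n₀ + Σ ν·ξ):
  H: 304 − 2(134.5) = 34.96
  D: 0 + 1(134.5) − 1(46.92) = 87.6
  F: 0 + 3(46.92) = 140.8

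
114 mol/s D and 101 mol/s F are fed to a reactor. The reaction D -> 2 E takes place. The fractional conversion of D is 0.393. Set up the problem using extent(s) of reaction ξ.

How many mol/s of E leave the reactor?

89.6 mol/s

D reacted = 0.393 × 114 = 44.8 mol/s; ν_D = −1, so ξ = 44.8/1 = 44.8 mol/s.
Outlet amounts (n = n₀ + ν ξ):
  D: 114 − 1(44.8) = 69.2
  E: 0 + 2(44.8) = 89.6
  F: 101 (inert)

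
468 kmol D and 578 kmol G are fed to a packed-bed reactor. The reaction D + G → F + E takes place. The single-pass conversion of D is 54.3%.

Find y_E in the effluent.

0.243

D reacted = 0.543 × 468 = 254.1 kmol; ν_D = −1, so ξ = 254.1/1 = 254.1 kmol.
Outlet amounts (n = n₀ + ν ξ):
  D: 468 − 1(254.1) = 213.9
  G: 578 − 1(254.1) = 323.9
  F: 0 + 1(254.1) = 254.1
  E: 0 + 1(254.1) = 254.1
Total out = 1046 kmol; y_E = 254.1 / 1046 = 0.2429.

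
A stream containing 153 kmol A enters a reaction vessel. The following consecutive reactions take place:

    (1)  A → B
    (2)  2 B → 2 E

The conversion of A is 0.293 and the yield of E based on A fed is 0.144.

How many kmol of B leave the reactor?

Conversion of A: A consumed = 1ξ₁ = 0.293 × 153 → ξ₁ = 44.83 kmol.
Yield of E: 2ξ₂ / 153 = 0.144 → ξ₂ = 11.02 kmol.
Outlet amounts (n = n₀ + Σ ν·ξ):
  A: 153 − 1(44.83) = 108.2
  B: 0 + 1(44.83) − 2(11.02) = 22.8
  E: 0 + 2(11.02) = 22.03

22.8 kmol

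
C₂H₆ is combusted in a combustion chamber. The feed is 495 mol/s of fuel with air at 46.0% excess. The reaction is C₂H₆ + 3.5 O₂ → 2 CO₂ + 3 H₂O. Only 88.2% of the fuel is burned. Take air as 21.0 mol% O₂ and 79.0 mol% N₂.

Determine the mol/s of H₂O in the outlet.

Stoichiometric O₂ = 3.5 × 495 = 1732 mol/s; O₂ fed = 1732 × 1.460 = 2529 mol/s.
N₂ fed = 2529 × 79/21 = 9516 mol/s.
Fuel reacted = 0.882 × 495 → ξ = 436.6 mol/s.
Outlet (n = n₀ + ν ξ):
  C₂H₆: 495 − 1(436.6) = 58.41
  O₂: 2529 − 3.5(436.6) = 1001
  N₂: 9516 (inert)
  CO₂: 0 + 2(436.6) = 873.2
  H₂O: 0 + 3(436.6) = 1310

1310 mol/s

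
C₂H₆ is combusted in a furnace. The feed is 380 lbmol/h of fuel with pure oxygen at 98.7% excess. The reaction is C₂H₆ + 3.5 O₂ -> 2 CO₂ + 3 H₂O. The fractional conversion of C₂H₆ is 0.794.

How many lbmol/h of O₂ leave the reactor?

Stoichiometric O₂ = 3.5 × 380 = 1330 lbmol/h; O₂ fed = 1330 × 1.987 = 2643 lbmol/h.
Fuel reacted = 0.794 × 380 → ξ = 301.7 lbmol/h.
Outlet (n = n₀ + ν ξ):
  C₂H₆: 380 − 1(301.7) = 78.28
  O₂: 2643 − 3.5(301.7) = 1587
  CO₂: 0 + 2(301.7) = 603.4
  H₂O: 0 + 3(301.7) = 905.2

1590 lbmol/h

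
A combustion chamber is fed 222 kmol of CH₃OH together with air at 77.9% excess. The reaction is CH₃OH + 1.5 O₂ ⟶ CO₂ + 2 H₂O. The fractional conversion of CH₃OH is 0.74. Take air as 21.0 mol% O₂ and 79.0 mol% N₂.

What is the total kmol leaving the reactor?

Stoichiometric O₂ = 1.5 × 222 = 333 kmol; O₂ fed = 333 × 1.779 = 592.4 kmol.
N₂ fed = 592.4 × 79/21 = 2229 kmol.
Fuel reacted = 0.74 × 222 → ξ = 164.3 kmol.
Outlet (n = n₀ + ν ξ):
  CH₃OH: 222 − 1(164.3) = 57.72
  O₂: 592.4 − 1.5(164.3) = 346
  N₂: 2229 (inert)
  CO₂: 0 + 1(164.3) = 164.3
  H₂O: 0 + 2(164.3) = 328.6
Total out = 57.72 + 346 + 2229 + 164.3 + 328.6 = 3125 kmol.

3130 kmol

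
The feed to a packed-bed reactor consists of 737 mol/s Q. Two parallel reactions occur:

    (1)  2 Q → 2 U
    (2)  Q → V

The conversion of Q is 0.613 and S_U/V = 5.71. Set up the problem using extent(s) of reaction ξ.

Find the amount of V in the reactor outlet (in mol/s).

67.3 mol/s

Conversion of Q: Q consumed = 0.613 × 737 = 451.8 mol/s = 2ξ₁ + 1ξ₂.
Selectivity: 2ξ₁ / (1ξ₂) = 5.71 → ξ₁ = 2.855 ξ₂.
Substitute: (2·2.855 + 1) ξ₂ = 451.8 → ξ₂ = 67.33 mol/s, ξ₁ = 192.2 mol/s.
Outlet amounts (n = n₀ + Σ ν·ξ):
  Q: 737 − 2(192.2) − 1(67.33) = 285.2
  U: 0 + 2(192.2) = 384.5
  V: 0 + 1(67.33) = 67.33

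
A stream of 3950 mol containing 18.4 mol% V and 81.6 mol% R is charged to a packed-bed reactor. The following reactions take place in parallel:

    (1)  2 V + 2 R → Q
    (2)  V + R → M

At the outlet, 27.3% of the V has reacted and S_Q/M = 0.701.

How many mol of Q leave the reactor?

57.9 mol

Conversion of V: V consumed = 0.273 × 726.8 = 198.4 mol = 2ξ₁ + 1ξ₂.
Selectivity: 1ξ₁ / (1ξ₂) = 0.701 → ξ₁ = 0.701 ξ₂.
Substitute: (2·0.701 + 1) ξ₂ = 198.4 → ξ₂ = 82.6 mol, ξ₁ = 57.91 mol.
Outlet amounts (n = n₀ + Σ ν·ξ):
  V: 726.8 − 2(57.91) − 1(82.6) = 528.4
  R: 3223 − 2(57.91) − 1(82.6) = 3025
  Q: 0 + 1(57.91) = 57.91
  M: 0 + 1(82.6) = 82.6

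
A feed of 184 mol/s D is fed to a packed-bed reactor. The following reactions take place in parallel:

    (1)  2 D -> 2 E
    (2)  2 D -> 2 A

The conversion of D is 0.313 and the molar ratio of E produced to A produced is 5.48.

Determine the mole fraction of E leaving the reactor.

Conversion of D: D consumed = 0.313 × 184 = 57.59 mol/s = 2ξ₁ + 2ξ₂.
Selectivity: 2ξ₁ / (2ξ₂) = 5.48 → ξ₁ = 5.48 ξ₂.
Substitute: (2·5.48 + 2) ξ₂ = 57.59 → ξ₂ = 4.444 mol/s, ξ₁ = 24.35 mol/s.
Outlet amounts (n = n₀ + Σ ν·ξ):
  D: 184 − 2(24.35) − 2(4.444) = 126.4
  E: 0 + 2(24.35) = 48.7
  A: 0 + 2(4.444) = 8.888
Total out = 184 mol/s; y_E = 48.7 / 184 = 0.2647.

0.265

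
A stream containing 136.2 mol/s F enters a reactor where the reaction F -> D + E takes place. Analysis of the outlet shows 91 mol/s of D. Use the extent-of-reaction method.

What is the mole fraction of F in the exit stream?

0.199

For D: n = n₀ + 1ξ → 91 = 0 + 1ξ, giving ξ = 91 mol/s.
Outlet amounts (n = n₀ + ν ξ):
  F: 136.2 − 1(91) = 45.2
  D: 0 + 1(91) = 91
  E: 0 + 1(91) = 91
Total out = 227.2 mol/s; y_F = 45.2 / 227.2 = 0.1989.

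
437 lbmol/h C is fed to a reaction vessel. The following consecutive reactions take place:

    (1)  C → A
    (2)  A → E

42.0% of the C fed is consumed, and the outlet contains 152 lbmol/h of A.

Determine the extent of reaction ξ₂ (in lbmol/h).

Conversion of C: C consumed = 1ξ₁ = 0.42 × 437 → ξ₁ = 183.5 lbmol/h.
A balance: n_A = 0 + 1ξ₁ − 1ξ₂ = 152 → ξ₂ = (1·183.5 − 152)/1 = 31.54 lbmol/h.
Outlet amounts (n = n₀ + Σ ν·ξ):
  C: 437 − 1(183.5) = 253.5
  A: 0 + 1(183.5) − 1(31.54) = 152
  E: 0 + 1(31.54) = 31.54

ξ₂ = 31.5 lbmol/h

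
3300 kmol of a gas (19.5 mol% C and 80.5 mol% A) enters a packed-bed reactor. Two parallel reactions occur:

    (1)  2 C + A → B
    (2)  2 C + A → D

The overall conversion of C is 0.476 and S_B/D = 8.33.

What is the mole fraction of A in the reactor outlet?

0.836

Conversion of C: C consumed = 0.476 × 643.5 = 306.3 kmol = 2ξ₁ + 2ξ₂.
Selectivity: 1ξ₁ / (1ξ₂) = 8.33 → ξ₁ = 8.33 ξ₂.
Substitute: (2·8.33 + 2) ξ₂ = 306.3 → ξ₂ = 16.42 kmol, ξ₁ = 136.7 kmol.
Outlet amounts (n = n₀ + Σ ν·ξ):
  C: 643.5 − 2(136.7) − 2(16.42) = 337.2
  A: 2656 − 1(136.7) − 1(16.42) = 2503
  B: 0 + 1(136.7) = 136.7
  D: 0 + 1(16.42) = 16.42
Total out = 2994 kmol; y_A = 2503 / 2994 = 0.8362.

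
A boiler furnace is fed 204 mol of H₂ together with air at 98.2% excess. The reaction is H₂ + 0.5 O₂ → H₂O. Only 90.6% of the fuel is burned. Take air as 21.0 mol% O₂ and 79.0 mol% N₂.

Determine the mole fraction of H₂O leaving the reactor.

Stoichiometric O₂ = 0.5 × 204 = 102 mol; O₂ fed = 102 × 1.982 = 202.2 mol.
N₂ fed = 202.2 × 79/21 = 760.5 mol.
Fuel reacted = 0.906 × 204 → ξ = 184.8 mol.
Outlet (n = n₀ + ν ξ):
  H₂: 204 − 1(184.8) = 19.18
  O₂: 202.2 − 0.5(184.8) = 109.8
  N₂: 760.5 (inert)
  H₂O: 0 + 1(184.8) = 184.8
Total out = 1074 mol; y_H₂O = 184.8 / 1074 = 0.172.

0.172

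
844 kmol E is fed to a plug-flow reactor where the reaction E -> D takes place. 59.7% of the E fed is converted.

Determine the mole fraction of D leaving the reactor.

E reacted = 0.597 × 844 = 503.9 kmol; ν_E = −1, so ξ = 503.9/1 = 503.9 kmol.
Outlet amounts (n = n₀ + ν ξ):
  E: 844 − 1(503.9) = 340.1
  D: 0 + 1(503.9) = 503.9
Total out = 844 kmol; y_D = 503.9 / 844 = 0.597.

0.597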